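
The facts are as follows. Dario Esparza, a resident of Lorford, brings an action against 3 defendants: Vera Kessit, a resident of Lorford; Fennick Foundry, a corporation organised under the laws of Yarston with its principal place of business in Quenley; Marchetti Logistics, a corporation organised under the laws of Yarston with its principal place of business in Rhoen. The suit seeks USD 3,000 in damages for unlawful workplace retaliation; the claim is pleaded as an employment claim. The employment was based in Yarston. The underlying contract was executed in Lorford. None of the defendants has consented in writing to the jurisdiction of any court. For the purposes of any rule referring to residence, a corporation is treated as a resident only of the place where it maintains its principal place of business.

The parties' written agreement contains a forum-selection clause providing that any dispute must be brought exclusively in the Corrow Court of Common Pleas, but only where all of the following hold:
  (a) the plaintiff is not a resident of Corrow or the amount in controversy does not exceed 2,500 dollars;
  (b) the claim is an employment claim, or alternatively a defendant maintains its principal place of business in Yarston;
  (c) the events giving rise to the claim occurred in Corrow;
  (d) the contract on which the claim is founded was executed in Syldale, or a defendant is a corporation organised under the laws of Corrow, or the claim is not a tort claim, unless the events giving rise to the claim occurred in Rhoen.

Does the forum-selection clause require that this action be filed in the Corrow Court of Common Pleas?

No

The Corrow Court of Common Pleas:
  (a) The plaintiff resides in Lorford, which is not Corrow, so one alternative holds. Met.
  (b) The claim is an employment claim, which satisfies one of the alternatives. Met.
  (c) The operative events occurred in Yarston, not Corrow. Not met.
  (d) The claim is an employment claim, not a tort claim, so one alternative holds. Condition met.
  → Forum clause is not triggered.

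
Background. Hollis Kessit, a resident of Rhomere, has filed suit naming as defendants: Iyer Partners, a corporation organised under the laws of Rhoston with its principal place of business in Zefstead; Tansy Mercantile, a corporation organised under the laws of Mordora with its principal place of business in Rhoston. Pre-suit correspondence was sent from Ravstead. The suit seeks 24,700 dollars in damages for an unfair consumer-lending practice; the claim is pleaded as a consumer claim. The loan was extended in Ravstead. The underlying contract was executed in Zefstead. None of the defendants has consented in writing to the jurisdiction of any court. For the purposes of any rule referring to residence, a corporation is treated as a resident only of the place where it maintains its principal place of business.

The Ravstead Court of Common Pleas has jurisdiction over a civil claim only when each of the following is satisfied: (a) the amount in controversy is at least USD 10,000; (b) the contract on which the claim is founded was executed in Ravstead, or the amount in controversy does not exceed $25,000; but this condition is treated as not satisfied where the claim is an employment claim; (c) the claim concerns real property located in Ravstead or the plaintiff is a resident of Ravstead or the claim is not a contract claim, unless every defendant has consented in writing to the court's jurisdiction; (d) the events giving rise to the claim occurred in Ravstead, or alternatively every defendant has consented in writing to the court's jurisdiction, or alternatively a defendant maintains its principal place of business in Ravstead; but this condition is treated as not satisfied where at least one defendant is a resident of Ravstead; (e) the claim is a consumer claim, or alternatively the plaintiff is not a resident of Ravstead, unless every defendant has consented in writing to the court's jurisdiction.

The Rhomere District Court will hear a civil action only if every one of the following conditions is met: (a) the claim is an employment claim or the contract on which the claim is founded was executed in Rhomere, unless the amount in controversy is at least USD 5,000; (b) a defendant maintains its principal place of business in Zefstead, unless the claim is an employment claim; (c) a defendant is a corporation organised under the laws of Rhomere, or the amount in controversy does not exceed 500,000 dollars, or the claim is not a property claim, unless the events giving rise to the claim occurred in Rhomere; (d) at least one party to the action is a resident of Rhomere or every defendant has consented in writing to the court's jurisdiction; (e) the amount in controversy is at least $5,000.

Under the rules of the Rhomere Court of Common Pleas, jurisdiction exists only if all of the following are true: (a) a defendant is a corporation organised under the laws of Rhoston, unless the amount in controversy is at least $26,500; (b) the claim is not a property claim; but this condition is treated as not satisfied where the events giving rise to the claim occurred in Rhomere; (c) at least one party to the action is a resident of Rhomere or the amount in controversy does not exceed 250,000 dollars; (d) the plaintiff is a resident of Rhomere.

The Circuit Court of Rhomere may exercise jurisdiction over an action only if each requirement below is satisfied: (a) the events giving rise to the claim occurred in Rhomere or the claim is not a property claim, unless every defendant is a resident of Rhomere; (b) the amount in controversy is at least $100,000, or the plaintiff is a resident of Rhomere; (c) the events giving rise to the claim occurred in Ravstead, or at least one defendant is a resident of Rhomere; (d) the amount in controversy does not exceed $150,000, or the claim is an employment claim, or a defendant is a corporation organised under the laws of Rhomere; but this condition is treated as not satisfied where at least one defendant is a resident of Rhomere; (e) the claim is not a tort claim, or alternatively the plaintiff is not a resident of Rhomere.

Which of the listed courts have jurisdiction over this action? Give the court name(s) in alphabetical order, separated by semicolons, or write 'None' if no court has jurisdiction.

the Circuit Court of Rhomere; the Ravstead Court of Common Pleas; the Rhomere Court of Common Pleas; the Rhomere District Court

The Ravstead Court of Common Pleas:
  (a) The amount in controversy is $24,700, which meets the $10,000 floor. Met.
  (b) The amount in controversy is USD 24,700, within the 25,000 dollars ceiling — that alternative is enough. The exception is not triggered, since the claim is a consumer claim, not an employment claim. Condition met.
  (c) The claim is a consumer claim, not a contract claim, so one alternative holds. Condition met.
  (d) The operative events occurred in Ravstead, so one alternative holds. And the carve-out is inapplicable — no defendant resides in Ravstead (they reside in Zefstead, Rhoston). Satisfied.
  (e) The claim is a consumer claim, so this disjunct is met. Met.
  → The court has jurisdiction.
The Rhomere District Court:
  (a) The claim is a consumer claim, not an employment claim; the contract was executed in Zefstead, not Rhomere — every alternative fails. However, the amount in controversy is $24,700, which meets the USD 5,000 floor, so the 'unless' proviso supplies this condition. Satisfied.
  (b) Iyer Partners has its principal place of business in Zefstead. Met.
  (c) The amount in controversy is USD 24,700, within the $500,000 ceiling, which satisfies one of the alternatives. Met.
  (d) Hollis Kessit resides in Rhomere — that alternative is enough. Condition met.
  (e) The amount in controversy is 24,700 dollars, which meets the USD 5,000 floor. Condition met.
  → The court has jurisdiction.
The Rhomere Court of Common Pleas:
  (a) Iyer Partners is organised under the laws of Rhoston. Satisfied.
  (b) The claim is a consumer claim, not a property claim. The exception is not triggered, since the operative events occurred in Ravstead, not Rhomere. Met.
  (c) Hollis Kessit resides in Rhomere — that alternative is enough. Satisfied.
  (d) The plaintiff resides in Rhomere. Condition met.
  → The court has jurisdiction.
The Circuit Court of Rhomere:
  (a) The claim is a consumer claim, not a property claim, which satisfies one of the alternatives. Satisfied.
  (b) The plaintiff resides in Rhomere, which satisfies one of the alternatives. Condition met.
  (c) The operative events occurred in Ravstead, so one alternative holds. Satisfied.
  (d) The amount in controversy is 24,700 dollars, within the USD 150,000 ceiling — that alternative is enough. The exception is not triggered, since no defendant resides in Rhomere (they reside in Zefstead, Rhoston). Met.
  (e) The claim is a consumer claim, not a tort claim — that alternative is enough. Satisfied.
  → The court has jurisdiction.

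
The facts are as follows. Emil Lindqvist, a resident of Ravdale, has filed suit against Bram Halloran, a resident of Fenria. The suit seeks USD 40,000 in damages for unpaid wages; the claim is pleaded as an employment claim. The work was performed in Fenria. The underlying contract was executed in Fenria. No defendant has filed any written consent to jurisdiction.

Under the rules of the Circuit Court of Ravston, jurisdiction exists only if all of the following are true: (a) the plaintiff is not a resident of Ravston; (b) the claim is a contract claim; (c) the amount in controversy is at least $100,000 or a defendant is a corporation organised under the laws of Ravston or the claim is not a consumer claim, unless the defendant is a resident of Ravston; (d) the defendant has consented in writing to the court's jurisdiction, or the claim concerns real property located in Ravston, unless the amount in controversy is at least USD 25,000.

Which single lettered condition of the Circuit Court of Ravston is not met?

The Circuit Court of Ravston:
  (a) The plaintiff resides in Ravdale, which is not Ravston. Condition met.
  (b) The claim is an employment claim, not a contract claim. Fails.
  (c) The claim is an employment claim, not a consumer claim, so one alternative holds. Satisfied.
  (d) No such written consent has been filed; the claim does not concern real property — none of the alternatives is met. The proviso rescues it, though: the amount in controversy is $40,000, which meets the 25,000 dollars floor. Condition met.
Only condition (b) fails.

(b)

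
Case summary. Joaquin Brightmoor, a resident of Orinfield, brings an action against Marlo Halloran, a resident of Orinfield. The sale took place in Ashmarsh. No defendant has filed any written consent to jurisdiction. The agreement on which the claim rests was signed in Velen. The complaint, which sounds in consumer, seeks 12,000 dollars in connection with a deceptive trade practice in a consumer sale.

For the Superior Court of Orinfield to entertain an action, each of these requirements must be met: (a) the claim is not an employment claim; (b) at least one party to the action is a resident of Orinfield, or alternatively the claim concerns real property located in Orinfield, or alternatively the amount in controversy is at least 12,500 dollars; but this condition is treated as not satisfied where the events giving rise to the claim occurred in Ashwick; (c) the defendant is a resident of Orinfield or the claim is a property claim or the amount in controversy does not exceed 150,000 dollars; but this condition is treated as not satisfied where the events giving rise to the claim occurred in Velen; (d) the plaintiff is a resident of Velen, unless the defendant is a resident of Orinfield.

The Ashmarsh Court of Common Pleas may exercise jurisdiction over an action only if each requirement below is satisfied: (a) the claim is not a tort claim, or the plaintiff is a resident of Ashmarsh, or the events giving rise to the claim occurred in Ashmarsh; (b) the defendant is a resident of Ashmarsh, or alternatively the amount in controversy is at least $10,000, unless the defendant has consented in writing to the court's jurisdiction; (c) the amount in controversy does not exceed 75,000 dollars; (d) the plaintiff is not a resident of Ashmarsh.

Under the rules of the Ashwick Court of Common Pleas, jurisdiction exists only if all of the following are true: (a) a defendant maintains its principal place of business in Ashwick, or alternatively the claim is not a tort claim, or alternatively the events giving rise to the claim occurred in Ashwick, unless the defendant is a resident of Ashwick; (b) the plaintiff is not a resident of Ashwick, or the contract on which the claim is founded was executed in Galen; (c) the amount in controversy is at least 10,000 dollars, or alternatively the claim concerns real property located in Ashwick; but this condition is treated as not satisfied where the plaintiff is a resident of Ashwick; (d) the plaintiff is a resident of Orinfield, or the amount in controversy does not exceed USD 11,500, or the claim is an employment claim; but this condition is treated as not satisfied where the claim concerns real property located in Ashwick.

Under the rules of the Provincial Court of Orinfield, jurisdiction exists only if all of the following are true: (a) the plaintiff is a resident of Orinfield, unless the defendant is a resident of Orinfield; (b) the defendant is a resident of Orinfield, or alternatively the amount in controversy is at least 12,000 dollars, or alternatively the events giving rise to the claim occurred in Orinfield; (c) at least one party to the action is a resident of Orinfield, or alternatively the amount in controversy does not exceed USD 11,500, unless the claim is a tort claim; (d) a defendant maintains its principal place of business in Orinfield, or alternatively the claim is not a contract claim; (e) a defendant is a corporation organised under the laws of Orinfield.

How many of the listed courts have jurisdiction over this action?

The Superior Court of Orinfield:
  (a) The claim is a consumer claim, not an employment claim. Met.
  (b) Joaquin Brightmoor resides in Orinfield, which satisfies one of the alternatives. The carve-out does not apply: the operative events occurred in Ashmarsh, not Ashwick. Satisfied.
  (c) The defendant resides in Orinfield, so one alternative holds. And the carve-out is inapplicable — the operative events occurred in Ashmarsh, not Velen. Satisfied.
  (d) The plaintiff resides in Orinfield, not Velen. However, the defendant resides in Orinfield, so the 'unless' proviso supplies this condition. Condition met.
  → Jurisdiction lies.
The Ashmarsh Court of Common Pleas:
  (a) The claim is a consumer claim, not a tort claim, which satisfies one of the alternatives. Satisfied.
  (b) The amount in controversy is $12,000, which meets the 10,000 dollars floor, so this disjunct is met. Condition met.
  (c) The amount in controversy is 12,000 dollars, within the USD 75,000 ceiling. Met.
  (d) The plaintiff resides in Orinfield, which is not Ashmarsh. Met.
  → Jurisdiction lies.
The Ashwick Court of Common Pleas:
  (a) The claim is a consumer claim, not a tort claim, which satisfies one of the alternatives. Met.
  (b) The plaintiff resides in Orinfield, which is not Ashwick — that alternative is enough. Condition met.
  (c) The amount in controversy is $12,000, which meets the 10,000 dollars floor — that alternative is enough. The carve-out does not apply: the plaintiff resides in Orinfield, not Ashwick. Met.
  (d) The plaintiff resides in Orinfield, so one alternative holds. And the carve-out is inapplicable — the claim does not concern real property. Condition met.
  → All conditions met; jurisdiction exists.
The Provincial Court of Orinfield:
  (a) The plaintiff resides in Orinfield. Met.
  (b) The defendant resides in Orinfield — that alternative is enough. Met.
  (c) Joaquin Brightmoor resides in Orinfield, which satisfies one of the alternatives. Met.
  (d) The claim is a consumer claim, not a contract claim, so one alternative holds. Satisfied.
  (e) No defendant is a corporation. Not met.
  → No jurisdiction.
Courts with jurisdiction: the Superior Court of Orinfield, the Ashmarsh Court of Common Pleas, the Ashwick Court of Common Pleas — 3 in total.

3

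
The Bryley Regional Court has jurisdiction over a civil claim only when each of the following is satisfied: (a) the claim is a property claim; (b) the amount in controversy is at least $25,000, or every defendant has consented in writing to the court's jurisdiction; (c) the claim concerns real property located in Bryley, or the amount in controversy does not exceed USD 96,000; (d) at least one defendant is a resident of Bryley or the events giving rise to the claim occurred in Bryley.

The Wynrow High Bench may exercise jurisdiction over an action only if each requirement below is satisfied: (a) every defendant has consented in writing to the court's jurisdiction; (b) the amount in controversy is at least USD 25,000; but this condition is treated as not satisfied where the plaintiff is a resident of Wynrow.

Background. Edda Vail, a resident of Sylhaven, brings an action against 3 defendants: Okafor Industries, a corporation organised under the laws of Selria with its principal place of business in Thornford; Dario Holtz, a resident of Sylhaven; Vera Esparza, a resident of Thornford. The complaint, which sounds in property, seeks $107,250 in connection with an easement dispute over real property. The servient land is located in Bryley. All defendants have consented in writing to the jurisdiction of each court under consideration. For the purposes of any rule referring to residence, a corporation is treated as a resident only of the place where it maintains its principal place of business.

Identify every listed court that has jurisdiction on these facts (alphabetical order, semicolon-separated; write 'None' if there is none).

the Bryley Regional Court; the Wynrow High Bench

The Bryley Regional Court:
  (a) The claim is a property claim. Met.
  (b) The amount in controversy is USD 107,250, which meets the $25,000 floor — that alternative is enough. Met.
  (c) The property lies in Bryley, so one alternative holds. Satisfied.
  (d) The operative events occurred in Bryley, so this disjunct is met. Met.
  → The court has jurisdiction.
The Wynrow High Bench:
  (a) Every defendant has filed written consent. Condition met.
  (b) The amount in controversy is $107,250, which meets the $25,000 floor. The exception is not triggered, since the plaintiff resides in Sylhaven, not Wynrow. Satisfied.
  → All conditions met; jurisdiction exists.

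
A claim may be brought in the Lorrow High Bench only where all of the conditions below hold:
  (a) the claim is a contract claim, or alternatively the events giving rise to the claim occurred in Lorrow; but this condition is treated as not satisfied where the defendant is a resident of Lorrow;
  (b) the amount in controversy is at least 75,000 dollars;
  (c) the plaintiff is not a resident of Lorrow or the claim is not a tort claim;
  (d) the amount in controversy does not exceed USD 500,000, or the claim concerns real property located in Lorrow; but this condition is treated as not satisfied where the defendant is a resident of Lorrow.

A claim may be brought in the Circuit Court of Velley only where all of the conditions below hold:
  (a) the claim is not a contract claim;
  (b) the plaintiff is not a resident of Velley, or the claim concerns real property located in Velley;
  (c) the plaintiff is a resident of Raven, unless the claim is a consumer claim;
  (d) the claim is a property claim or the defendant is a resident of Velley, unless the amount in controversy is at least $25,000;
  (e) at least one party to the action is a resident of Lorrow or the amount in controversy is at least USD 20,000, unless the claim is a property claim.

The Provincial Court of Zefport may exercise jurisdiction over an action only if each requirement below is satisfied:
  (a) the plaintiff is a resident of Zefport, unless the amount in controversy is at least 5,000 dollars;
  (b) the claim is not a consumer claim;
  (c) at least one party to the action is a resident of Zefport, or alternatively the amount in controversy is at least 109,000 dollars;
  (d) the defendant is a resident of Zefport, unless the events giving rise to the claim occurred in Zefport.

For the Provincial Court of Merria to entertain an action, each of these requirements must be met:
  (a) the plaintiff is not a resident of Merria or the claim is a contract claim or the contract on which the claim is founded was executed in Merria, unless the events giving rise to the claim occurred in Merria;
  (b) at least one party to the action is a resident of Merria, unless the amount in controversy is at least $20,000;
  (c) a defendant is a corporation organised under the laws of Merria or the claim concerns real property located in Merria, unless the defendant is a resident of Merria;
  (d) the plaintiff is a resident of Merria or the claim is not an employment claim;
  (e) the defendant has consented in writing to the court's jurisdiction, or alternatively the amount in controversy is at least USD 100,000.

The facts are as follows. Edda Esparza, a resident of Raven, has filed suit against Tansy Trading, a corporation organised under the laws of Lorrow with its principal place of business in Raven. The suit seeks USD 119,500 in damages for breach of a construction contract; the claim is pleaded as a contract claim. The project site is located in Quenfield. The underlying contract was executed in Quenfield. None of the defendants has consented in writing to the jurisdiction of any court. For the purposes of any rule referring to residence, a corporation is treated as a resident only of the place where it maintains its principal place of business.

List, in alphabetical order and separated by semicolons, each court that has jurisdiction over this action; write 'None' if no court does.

the Lorrow High Bench

The Lorrow High Bench:
  (a) The claim is a contract claim, so one alternative holds. The carve-out does not apply: the defendant resides in Raven, not Lorrow. Satisfied.
  (b) The amount in controversy is $119,500, which meets the $75,000 floor. Met.
  (c) The plaintiff resides in Raven, which is not Lorrow, so this disjunct is met. Condition met.
  (d) The amount in controversy is USD 119,500, within the $500,000 ceiling, so this disjunct is met. And the carve-out is inapplicable — the defendant resides in Raven, not Lorrow. Met.
  → Every requirement is satisfied — jurisdiction.
The Circuit Court of Velley:
  (a) The claim is a contract claim. Fails.
  (b) The plaintiff resides in Raven, which is not Velley, so one alternative holds. Satisfied.
  (c) The plaintiff resides in Raven. Satisfied.
  (d) The claim is a contract claim, not a property claim; the defendant resides in Raven, not Velley — every alternative fails. However, the amount in controversy is $119,500, which meets the 25,000 dollars floor, so the 'unless' proviso supplies this condition. Satisfied.
  (e) The amount in controversy is USD 119,500, which meets the USD 20,000 floor, so this disjunct is met. Satisfied.
  → At least one condition fails; no jurisdiction.
The Provincial Court of Zefport:
  (a) The plaintiff resides in Raven, not Zefport. The proviso rescues it, though: the amount in controversy is 119,500 dollars, which meets the $5,000 floor. Condition met.
  (b) The claim is a contract claim, not a consumer claim. Met.
  (c) The amount in controversy is 119,500 dollars, which meets the USD 109,000 floor, which satisfies one of the alternatives. Condition met.
  (d) The defendant resides in Raven, not Zefport. And the operative events occurred in Quenfield, not Zefport, so the proviso does not save it. Not met.
  → The court lacks jurisdiction.
The Provincial Court of Merria:
  (a) The plaintiff resides in Raven, which is not Merria, so one alternative holds. Condition met.
  (b) No party resides in Merria. But the amount in controversy is USD 119,500, which meets the USD 20,000 floor, and the 'unless' clause therefore excuses the requirement. Satisfied.
  (c) The corporate defendant(s) are organised in Lorrow, not Merria; the claim does not concern real property — none of the alternatives is met. And the defendant resides in Raven, not Merria, so the proviso does not save it. Condition not met.
  (d) The claim is a contract claim, not an employment claim — that alternative is enough. Satisfied.
  (e) The amount in controversy is USD 119,500, which meets the $100,000 floor, which satisfies one of the alternatives. Met.
  → At least one condition fails; no jurisdiction.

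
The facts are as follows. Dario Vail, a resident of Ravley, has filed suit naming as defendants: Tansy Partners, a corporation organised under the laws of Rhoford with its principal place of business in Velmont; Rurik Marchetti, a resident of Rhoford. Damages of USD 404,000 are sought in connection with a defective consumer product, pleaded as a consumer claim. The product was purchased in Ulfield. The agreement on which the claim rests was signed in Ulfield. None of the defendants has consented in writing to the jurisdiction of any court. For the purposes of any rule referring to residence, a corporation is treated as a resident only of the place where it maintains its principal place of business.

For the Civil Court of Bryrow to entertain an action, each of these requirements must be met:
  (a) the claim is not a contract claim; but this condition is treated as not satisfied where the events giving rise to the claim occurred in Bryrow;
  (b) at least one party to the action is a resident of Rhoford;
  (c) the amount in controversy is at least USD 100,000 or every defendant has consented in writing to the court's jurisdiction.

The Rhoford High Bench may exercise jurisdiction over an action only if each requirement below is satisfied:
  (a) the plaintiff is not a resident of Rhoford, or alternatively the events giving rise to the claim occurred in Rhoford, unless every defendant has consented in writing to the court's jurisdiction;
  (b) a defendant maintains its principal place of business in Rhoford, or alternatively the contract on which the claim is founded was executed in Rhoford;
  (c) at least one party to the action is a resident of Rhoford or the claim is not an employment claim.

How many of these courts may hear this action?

The Civil Court of Bryrow:
  (a) The claim is a consumer claim, not a contract claim. And the carve-out is inapplicable — the operative events occurred in Ulfield, not Bryrow. Condition met.
  (b) Rurik Marchetti resides in Rhoford. Met.
  (c) The amount in controversy is $404,000, which meets the $100,000 floor, so this disjunct is met. Satisfied.
  → The court has jurisdiction.
The Rhoford High Bench:
  (a) The plaintiff resides in Ravley, which is not Rhoford, so this disjunct is met. Satisfied.
  (b) The corporate defendant(s) have their principal place of business in Velmont, not Rhoford; the contract was executed in Ulfield, not Rhoford — every alternative fails. Condition not met.
  (c) Rurik Marchetti resides in Rhoford, which satisfies one of the alternatives. Satisfied.
  → At least one condition fails; no jurisdiction.
Courts with jurisdiction: the Civil Court of Bryrow — 1 in total.

1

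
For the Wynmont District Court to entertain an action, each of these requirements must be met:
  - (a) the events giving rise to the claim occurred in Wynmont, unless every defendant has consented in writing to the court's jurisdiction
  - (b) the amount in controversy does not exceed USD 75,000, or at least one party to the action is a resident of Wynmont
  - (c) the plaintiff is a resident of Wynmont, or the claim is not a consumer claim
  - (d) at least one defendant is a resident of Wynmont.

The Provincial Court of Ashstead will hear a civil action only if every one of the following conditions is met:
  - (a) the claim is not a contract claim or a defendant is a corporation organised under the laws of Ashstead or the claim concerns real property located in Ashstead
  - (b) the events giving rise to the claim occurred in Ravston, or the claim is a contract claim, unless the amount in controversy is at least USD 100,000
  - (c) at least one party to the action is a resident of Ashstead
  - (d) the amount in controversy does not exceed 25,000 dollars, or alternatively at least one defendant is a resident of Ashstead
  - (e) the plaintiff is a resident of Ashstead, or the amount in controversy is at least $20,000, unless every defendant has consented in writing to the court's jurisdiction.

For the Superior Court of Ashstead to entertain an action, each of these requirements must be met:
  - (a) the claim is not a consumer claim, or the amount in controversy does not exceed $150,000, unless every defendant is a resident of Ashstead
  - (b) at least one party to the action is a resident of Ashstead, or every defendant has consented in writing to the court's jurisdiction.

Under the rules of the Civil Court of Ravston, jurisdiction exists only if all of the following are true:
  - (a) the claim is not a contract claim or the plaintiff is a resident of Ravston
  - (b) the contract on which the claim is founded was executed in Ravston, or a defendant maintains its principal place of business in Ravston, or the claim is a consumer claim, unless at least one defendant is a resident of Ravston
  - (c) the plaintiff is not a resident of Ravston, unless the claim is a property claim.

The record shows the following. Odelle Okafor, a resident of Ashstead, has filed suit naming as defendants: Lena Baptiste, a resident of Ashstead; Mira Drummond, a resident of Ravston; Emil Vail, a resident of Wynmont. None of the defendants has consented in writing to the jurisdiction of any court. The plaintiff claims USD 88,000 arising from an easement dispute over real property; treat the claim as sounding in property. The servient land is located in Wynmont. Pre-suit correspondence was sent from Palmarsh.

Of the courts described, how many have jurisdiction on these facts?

The Wynmont District Court:
  (a) The operative events occurred in Wynmont. Satisfied.
  (b) Emil Vail resides in Wynmont, which satisfies one of the alternatives. Satisfied.
  (c) The claim is a property claim, not a consumer claim, which satisfies one of the alternatives. Met.
  (d) Emil Vail resides in Wynmont. Satisfied.
  → Every requirement is satisfied — jurisdiction.
The Provincial Court of Ashstead:
  (a) The claim is a property claim, not a contract claim, so one alternative holds. Satisfied.
  (b) The operative events occurred in Wynmont, not Ravston; the claim is a property claim, not a contract claim — none of the alternatives is met. The proviso offers no rescue either, since the amount in controversy is 88,000 dollars, below the USD 100,000 floor. Condition not met.
  (c) Odelle Okafor resides in Ashstead. Satisfied.
  (d) Lena Baptiste resides in Ashstead, so one alternative holds. Met.
  (e) The plaintiff resides in Ashstead, so one alternative holds. Satisfied.
  → At least one condition fails; no jurisdiction.
The Superior Court of Ashstead:
  (a) The claim is a property claim, not a consumer claim, so this disjunct is met. Met.
  (b) Odelle Okafor resides in Ashstead, which satisfies one of the alternatives. Satisfied.
  → Jurisdiction lies.
The Civil Court of Ravston:
  (a) The claim is a property claim, not a contract claim, which satisfies one of the alternatives. Met.
  (b) No contract (and hence no place of execution) is alleged; no defendant is a corporation; the claim is a property claim, not a consumer claim — every alternative fails. But Mira Drummond resides in Ravston, and the 'unless' clause therefore excuses the requirement. Condition met.
  (c) The plaintiff resides in Ashstead, which is not Ravston. Satisfied.
  → Jurisdiction lies.
Courts with jurisdiction: the Wynmont District Court, the Superior Court of Ashstead, the Civil Court of Ravston — 3 in total.

3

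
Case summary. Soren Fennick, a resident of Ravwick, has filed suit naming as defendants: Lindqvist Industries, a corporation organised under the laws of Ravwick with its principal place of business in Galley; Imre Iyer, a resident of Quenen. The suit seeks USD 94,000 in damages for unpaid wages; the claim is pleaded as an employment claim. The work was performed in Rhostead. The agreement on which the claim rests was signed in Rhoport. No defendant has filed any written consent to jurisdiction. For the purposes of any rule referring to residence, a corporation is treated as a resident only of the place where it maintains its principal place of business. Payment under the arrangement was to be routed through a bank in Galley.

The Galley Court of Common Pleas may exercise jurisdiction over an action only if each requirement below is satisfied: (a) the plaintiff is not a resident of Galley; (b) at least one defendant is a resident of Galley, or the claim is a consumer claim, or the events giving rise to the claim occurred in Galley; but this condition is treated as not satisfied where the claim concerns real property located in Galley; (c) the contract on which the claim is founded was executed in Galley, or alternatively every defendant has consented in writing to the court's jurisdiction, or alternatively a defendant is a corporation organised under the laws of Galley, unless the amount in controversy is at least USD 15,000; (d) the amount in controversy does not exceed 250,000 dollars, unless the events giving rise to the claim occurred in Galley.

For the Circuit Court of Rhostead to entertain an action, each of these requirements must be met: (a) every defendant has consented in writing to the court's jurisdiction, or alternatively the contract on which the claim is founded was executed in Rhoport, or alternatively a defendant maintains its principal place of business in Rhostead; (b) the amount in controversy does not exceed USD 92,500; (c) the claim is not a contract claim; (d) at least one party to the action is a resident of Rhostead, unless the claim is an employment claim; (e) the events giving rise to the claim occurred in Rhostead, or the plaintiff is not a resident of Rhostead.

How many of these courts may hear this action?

1

The Galley Court of Common Pleas:
  (a) The plaintiff resides in Ravwick, which is not Galley. Condition met.
  (b) Lindqvist Industries resides in Galley, which satisfies one of the alternatives. And the carve-out is inapplicable — the claim does not concern real property. Satisfied.
  (c) The contract was executed in Rhoport, not Galley; no such written consent has been filed; the corporate defendant(s) are organised in Ravwick, not Galley — no alternative holds. The proviso rescues it, though: the amount in controversy is 94,000 dollars, which meets the $15,000 floor. Condition met.
  (d) The amount in controversy is 94,000 dollars, within the USD 250,000 ceiling. Met.
  → Every requirement is satisfied — jurisdiction.
The Circuit Court of Rhostead:
  (a) The contract was executed in Rhoport, so this disjunct is met. Met.
  (b) The amount in controversy is $94,000, above the 92,500 dollars ceiling. Fails.
  (c) The claim is an employment claim, not a contract claim. Condition met.
  (d) No party resides in Rhostead. The proviso rescues it, though: the claim is an employment claim. Satisfied.
  (e) The operative events occurred in Rhostead, which satisfies one of the alternatives. Satisfied.
  → The court lacks jurisdiction.
Courts with jurisdiction: the Galley Court of Common Pleas — 1 in total.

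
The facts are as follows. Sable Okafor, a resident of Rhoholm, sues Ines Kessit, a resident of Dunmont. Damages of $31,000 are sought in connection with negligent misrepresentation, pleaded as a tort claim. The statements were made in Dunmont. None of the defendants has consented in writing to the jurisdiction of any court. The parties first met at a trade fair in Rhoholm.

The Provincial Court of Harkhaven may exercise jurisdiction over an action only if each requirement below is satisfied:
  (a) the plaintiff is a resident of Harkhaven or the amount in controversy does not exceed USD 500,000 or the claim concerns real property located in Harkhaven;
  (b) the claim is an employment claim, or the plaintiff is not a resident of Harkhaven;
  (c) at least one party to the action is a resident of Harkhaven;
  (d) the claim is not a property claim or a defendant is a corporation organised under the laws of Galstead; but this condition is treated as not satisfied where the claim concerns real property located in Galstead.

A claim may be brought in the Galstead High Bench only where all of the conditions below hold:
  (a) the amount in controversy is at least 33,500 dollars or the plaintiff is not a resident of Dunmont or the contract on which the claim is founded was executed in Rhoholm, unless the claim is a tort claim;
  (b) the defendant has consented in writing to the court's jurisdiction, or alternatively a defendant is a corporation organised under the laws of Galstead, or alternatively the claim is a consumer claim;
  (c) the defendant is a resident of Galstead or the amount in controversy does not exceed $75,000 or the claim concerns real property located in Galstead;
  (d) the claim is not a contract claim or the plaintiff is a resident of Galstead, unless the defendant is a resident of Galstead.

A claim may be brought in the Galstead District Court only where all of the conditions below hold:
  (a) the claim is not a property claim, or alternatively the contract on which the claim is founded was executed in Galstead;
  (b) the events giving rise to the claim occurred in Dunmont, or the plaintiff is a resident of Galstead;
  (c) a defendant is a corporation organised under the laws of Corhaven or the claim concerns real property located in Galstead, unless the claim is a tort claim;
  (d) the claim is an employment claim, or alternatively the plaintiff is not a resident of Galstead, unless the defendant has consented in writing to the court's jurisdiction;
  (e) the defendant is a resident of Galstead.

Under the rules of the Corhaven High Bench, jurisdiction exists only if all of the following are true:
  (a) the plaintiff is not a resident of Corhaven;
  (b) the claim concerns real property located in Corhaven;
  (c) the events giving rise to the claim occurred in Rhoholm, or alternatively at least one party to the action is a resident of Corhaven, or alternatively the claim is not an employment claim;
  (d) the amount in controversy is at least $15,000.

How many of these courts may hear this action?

The Provincial Court of Harkhaven:
  (a) The amount in controversy is $31,000, within the 500,000 dollars ceiling, which satisfies one of the alternatives. Met.
  (b) The plaintiff resides in Rhoholm, which is not Harkhaven, so this disjunct is met. Condition met.
  (c) No party resides in Harkhaven. Not satisfied.
  (d) The claim is a tort claim, not a property claim, which satisfies one of the alternatives. The exception is not triggered, since the claim does not concern real property. Condition met.
  → No jurisdiction.
The Galstead High Bench:
  (a) The plaintiff resides in Rhoholm, which is not Dunmont, which satisfies one of the alternatives. Met.
  (b) No such written consent has been filed; no defendant is a corporation; the claim is a tort claim, not a consumer claim — none of the alternatives is met. Not met.
  (c) The amount in controversy is $31,000, within the $75,000 ceiling — that alternative is enough. Condition met.
  (d) The claim is a tort claim, not a contract claim, so this disjunct is met. Met.
  → The court lacks jurisdiction.
The Galstead District Court:
  (a) The claim is a tort claim, not a property claim, which satisfies one of the alternatives. Satisfied.
  (b) The operative events occurred in Dunmont, so this disjunct is met. Satisfied.
  (c) No defendant is a corporation; the claim does not concern real property — every alternative fails. But the claim is a tort claim, and the 'unless' clause therefore excuses the requirement. Met.
  (d) The plaintiff resides in Rhoholm, which is not Galstead, so this disjunct is met. Met.
  (e) The defendant resides in Dunmont, not Galstead. Fails.
  → Not every requirement is met — no jurisdiction.
The Corhaven High Bench:
  (a) The plaintiff resides in Rhoholm, which is not Corhaven. Satisfied.
  (b) The claim does not concern real property. Not met.
  (c) The claim is a tort claim, not an employment claim — that alternative is enough. Satisfied.
  (d) The amount in controversy is $31,000, which meets the 15,000 dollars floor. Condition met.
  → Not every requirement is met — no jurisdiction.
No court satisfies all of its conditions.

0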